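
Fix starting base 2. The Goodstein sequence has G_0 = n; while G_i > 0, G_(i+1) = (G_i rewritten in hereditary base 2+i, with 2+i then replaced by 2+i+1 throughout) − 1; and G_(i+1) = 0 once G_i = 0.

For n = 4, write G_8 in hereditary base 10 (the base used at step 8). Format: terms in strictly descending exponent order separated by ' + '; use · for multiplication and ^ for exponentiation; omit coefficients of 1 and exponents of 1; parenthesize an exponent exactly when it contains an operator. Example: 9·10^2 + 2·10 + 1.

2·10^2 + 10 + 1

[0] 4 ≡ 2^2 (base 2). Lift 3: 27. −1: 26.
[1] 26 ≡ 2·3^2 + 2·3 + 2 (base 3). Lift 4: 42. −1: 41.
[2] 41 ≡ 2·4^2 + 2·4 + 1 (base 4). Lift 5: 61. −1: 60.
[3] 60 ≡ 2·5^2 + 2·5 (base 5). Lift 6: 84. −1: 83.
[4] 83 ≡ 2·6^2 + 6 + 5 (base 6). Lift 7: 110. −1: 109.
[5] 109 ≡ 2·7^2 + 7 + 4 (base 7). Lift 8: 140. −1: 139.
[6] 139 ≡ 2·8^2 + 8 + 3 (base 8). Lift 9: 174. −1: 173.
[7] 173 ≡ 2·9^2 + 9 + 2 (base 9). Lift 10: 212. −1: 211.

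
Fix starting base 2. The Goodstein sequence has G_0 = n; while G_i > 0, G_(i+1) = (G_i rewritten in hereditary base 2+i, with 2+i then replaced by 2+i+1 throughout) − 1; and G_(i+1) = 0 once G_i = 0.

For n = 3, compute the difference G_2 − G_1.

0

(0) 3|_2 = 2 + 1 ↦ 3 + 1|_3 = 4 ⇒ 3
(1) 3|_3 = 3 ↦ 4|_4 = 4 ⇒ 3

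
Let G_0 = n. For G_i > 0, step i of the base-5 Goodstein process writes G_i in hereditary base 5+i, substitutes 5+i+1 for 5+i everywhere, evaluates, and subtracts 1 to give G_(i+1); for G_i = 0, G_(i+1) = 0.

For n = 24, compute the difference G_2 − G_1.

24 —HB5→ 4·5 + 4 —bump→ 4·6 + 4 = 28 —(−1)→ 27
27 —HB6→ 4·6 + 3 —bump→ 4·7 + 3 = 31 —(−1)→ 30

3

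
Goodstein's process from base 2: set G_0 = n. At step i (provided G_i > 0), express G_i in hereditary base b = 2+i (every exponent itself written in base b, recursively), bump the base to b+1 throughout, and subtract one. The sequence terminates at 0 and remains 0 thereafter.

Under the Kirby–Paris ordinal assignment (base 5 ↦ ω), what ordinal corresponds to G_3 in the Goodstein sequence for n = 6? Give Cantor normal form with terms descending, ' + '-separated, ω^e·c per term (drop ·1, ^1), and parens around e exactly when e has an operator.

(0) 6|_2 = 2^2 + 2 ↦ 3^3 + 3|_3 = 30 ⇒ 29
(1) 29|_3 = 3^3 + 2 ↦ 4^4 + 2|_4 = 258 ⇒ 257
(2) 257|_4 = 4^4 + 1 ↦ 5^5 + 1|_5 = 3126 ⇒ 3125
(3) 3125|_5 = 5^5 ↦ 6^6|_6 = 46656 ⇒ 46655

ω^ω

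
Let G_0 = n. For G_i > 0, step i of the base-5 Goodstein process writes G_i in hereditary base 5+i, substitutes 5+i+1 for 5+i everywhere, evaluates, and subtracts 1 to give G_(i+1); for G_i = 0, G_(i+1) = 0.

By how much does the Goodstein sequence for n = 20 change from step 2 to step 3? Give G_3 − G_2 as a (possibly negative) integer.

2

i=0: 20 = 4·5 (b=5); 5→6: 4·6 = 24; 24−1 = 23
i=1: 23 = 3·6 + 5 (b=6); 6→7: 3·7 + 5 = 26; 26−1 = 25
i=2: 25 = 3·7 + 4 (b=7); 7→8: 3·8 + 4 = 28; 28−1 = 27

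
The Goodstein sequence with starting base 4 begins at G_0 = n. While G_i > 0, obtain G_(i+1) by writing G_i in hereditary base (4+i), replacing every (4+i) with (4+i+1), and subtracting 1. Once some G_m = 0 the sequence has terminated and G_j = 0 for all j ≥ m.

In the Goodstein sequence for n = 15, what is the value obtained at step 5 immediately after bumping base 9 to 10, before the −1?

[0] 15 ≡ 3·4 + 3 (base 4). Lift 5: 18. −1: 17.
[1] 17 ≡ 3·5 + 2 (base 5). Lift 6: 20. −1: 19.
[2] 19 ≡ 3·6 + 1 (base 6). Lift 7: 22. −1: 21.
[3] 21 ≡ 3·7 (base 7). Lift 8: 24. −1: 23.
[4] 23 ≡ 2·8 + 7 (base 8). Lift 9: 25. −1: 24.
[5] 24 ≡ 2·9 + 6 (base 9). Lift 10: 26. −1: 25.

26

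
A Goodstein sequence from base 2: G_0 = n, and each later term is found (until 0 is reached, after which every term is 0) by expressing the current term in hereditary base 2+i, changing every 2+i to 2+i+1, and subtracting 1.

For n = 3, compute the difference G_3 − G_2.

-1

i=0: 3 = 2 + 1 (b=2); 2→3: 3 + 1 = 4; 4−1 = 3
i=1: 3 = 3 (b=3); 3→4: 4 = 4; 4−1 = 3
i=2: 3 = 3 (b=4); 4→5: 3 = 3; 3−1 = 2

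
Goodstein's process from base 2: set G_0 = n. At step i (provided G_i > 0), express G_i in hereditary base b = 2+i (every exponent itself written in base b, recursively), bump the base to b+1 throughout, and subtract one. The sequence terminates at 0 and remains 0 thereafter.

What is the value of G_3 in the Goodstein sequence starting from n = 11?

(0) 11|_2 = 2^(2 + 1) + 2 + 1 ↦ 3^(3 + 1) + 3 + 1|_3 = 85 ⇒ 84
(1) 84|_3 = 3^(3 + 1) + 3 ↦ 4^(4 + 1) + 4|_4 = 1028 ⇒ 1027
(2) 1027|_4 = 4^(4 + 1) + 3 ↦ 5^(5 + 1) + 3|_5 = 15628 ⇒ 15627
(3) 15627|_5 = 5^(5 + 1) + 2 ↦ 6^(6 + 1) + 2|_6 = 279938 ⇒ 279937

15627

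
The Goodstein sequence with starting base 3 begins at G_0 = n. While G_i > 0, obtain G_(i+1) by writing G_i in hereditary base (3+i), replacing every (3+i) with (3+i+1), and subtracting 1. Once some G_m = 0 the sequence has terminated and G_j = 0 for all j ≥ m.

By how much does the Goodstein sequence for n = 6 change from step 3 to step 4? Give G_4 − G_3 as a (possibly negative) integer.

(0) 6|_3 = 2·3 ↦ 2·4|_4 = 8 ⇒ 7
(1) 7|_4 = 4 + 3 ↦ 5 + 3|_5 = 8 ⇒ 7
(2) 7|_5 = 5 + 2 ↦ 6 + 2|_6 = 8 ⇒ 7
(3) 7|_6 = 6 + 1 ↦ 7 + 1|_7 = 8 ⇒ 7

0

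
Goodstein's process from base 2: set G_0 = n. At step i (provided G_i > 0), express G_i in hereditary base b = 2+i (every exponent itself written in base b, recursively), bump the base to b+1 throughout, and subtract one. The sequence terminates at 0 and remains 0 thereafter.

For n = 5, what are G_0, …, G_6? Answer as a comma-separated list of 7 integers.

5, 27, 255, 467, 775, 1197, 1751

[0] 5 ≡ 2^2 + 1 (base 2). Lift 3: 28. −1: 27.
[1] 27 ≡ 3^3 (base 3). Lift 4: 256. −1: 255.
[2] 255 ≡ 3·4^3 + 3·4^2 + 3·4 + 3 (base 4). Lift 5: 468. −1: 467.
[3] 467 ≡ 3·5^3 + 3·5^2 + 3·5 + 2 (base 5). Lift 6: 776. −1: 775.
[4] 775 ≡ 3·6^3 + 3·6^2 + 3·6 + 1 (base 6). Lift 7: 1198. −1: 1197.
[5] 1197 ≡ 3·7^3 + 3·7^2 + 3·7 (base 7). Lift 8: 1752. −1: 1751.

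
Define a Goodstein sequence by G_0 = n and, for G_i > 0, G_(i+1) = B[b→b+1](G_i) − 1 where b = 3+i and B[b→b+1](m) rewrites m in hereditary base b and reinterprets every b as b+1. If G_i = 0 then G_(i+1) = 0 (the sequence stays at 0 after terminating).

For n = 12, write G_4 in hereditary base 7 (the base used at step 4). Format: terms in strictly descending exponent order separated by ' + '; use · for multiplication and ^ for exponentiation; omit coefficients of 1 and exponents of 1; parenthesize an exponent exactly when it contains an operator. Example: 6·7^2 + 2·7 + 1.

G_0 = 12. HB_3(12) = 3^2 + 3. Bump = 20. G_1 = 19.
G_1 = 19. HB_4(19) = 4^2 + 3. Bump = 28. G_2 = 27.
G_2 = 27. HB_5(27) = 5^2 + 2. Bump = 38. G_3 = 37.
G_3 = 37. HB_6(37) = 6^2 + 1. Bump = 50. G_4 = 49.
G_4 = 49. HB_7(49) = 7^2. Bump = 64. G_5 = 63.

7^2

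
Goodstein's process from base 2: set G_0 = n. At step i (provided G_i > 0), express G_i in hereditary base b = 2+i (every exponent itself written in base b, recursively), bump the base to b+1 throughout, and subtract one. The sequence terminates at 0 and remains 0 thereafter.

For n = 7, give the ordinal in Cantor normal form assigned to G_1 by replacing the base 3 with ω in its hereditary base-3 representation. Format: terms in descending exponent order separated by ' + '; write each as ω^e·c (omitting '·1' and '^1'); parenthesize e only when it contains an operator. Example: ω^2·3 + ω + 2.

G_0=7  [base 2] 2^2 + 2 + 1  →[2↦3]→  3^3 + 3 + 1 = 31  −1 ⇒ G_1=30
G_1=30  [base 3] 3^3 + 3  →[3↦4]→  4^4 + 4 = 260  −1 ⇒ G_2=259

ω^ω + ω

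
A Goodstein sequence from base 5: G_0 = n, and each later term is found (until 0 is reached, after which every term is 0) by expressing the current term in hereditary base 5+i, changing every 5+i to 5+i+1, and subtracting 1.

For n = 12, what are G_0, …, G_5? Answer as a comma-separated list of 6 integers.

(0) 12|_5 = 2·5 + 2 ↦ 2·6 + 2|_6 = 14 ⇒ 13
(1) 13|_6 = 2·6 + 1 ↦ 2·7 + 1|_7 = 15 ⇒ 14
(2) 14|_7 = 2·7 ↦ 2·8|_8 = 16 ⇒ 15
(3) 15|_8 = 8 + 7 ↦ 9 + 7|_9 = 16 ⇒ 15
(4) 15|_9 = 9 + 6 ↦ 10 + 6|_10 = 16 ⇒ 15

12, 13, 14, 15, 15, 15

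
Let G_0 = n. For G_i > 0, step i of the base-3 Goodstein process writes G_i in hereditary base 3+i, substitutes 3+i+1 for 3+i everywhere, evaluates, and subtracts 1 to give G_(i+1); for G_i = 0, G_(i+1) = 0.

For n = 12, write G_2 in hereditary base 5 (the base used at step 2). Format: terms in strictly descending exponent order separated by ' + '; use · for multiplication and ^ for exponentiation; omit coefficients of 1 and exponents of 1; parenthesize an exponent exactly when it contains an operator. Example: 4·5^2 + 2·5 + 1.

[0] 12 ≡ 3^2 + 3 (base 3). Lift 4: 20. −1: 19.
[1] 19 ≡ 4^2 + 3 (base 4). Lift 5: 28. −1: 27.
[2] 27 ≡ 5^2 + 2 (base 5). Lift 6: 38. −1: 37.

5^2 + 2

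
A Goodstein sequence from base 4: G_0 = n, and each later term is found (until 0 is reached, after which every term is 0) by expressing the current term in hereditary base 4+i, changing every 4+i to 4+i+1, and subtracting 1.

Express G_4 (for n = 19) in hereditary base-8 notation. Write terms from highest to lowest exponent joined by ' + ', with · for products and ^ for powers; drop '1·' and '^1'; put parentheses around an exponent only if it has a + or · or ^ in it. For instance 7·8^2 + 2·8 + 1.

7·8 + 7

(0) 19|_4 = 4^2 + 3 ↦ 5^2 + 3|_5 = 28 ⇒ 27
(1) 27|_5 = 5^2 + 2 ↦ 6^2 + 2|_6 = 38 ⇒ 37
(2) 37|_6 = 6^2 + 1 ↦ 7^2 + 1|_7 = 50 ⇒ 49
(3) 49|_7 = 7^2 ↦ 8^2|_8 = 64 ⇒ 63
(4) 63|_8 = 7·8 + 7 ↦ 7·9 + 7|_9 = 70 ⇒ 69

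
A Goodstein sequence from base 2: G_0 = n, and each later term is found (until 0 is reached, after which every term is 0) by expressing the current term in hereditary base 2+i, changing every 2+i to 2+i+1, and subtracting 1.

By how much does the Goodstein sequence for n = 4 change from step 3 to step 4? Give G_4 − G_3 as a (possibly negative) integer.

base 2: 4 = 2^2; at 3: 3^3 = 27; next = 26
base 3: 26 = 2·3^2 + 2·3 + 2; at 4: 2·4^2 + 2·4 + 2 = 42; next = 41
base 4: 41 = 2·4^2 + 2·4 + 1; at 5: 2·5^2 + 2·5 + 1 = 61; next = 60
base 5: 60 = 2·5^2 + 2·5; at 6: 2·6^2 + 2·6 = 84; next = 83

23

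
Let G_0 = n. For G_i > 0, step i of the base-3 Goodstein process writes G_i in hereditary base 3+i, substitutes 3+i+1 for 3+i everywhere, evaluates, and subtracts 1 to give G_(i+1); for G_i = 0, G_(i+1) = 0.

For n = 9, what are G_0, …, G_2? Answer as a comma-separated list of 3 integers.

G_0=9  [base 3] 3^2  →[3↦4]→  4^2 = 16  −1 ⇒ G_1=15
G_1=15  [base 4] 3·4 + 3  →[4↦5]→  3·5 + 3 = 18  −1 ⇒ G_2=17

9, 15, 17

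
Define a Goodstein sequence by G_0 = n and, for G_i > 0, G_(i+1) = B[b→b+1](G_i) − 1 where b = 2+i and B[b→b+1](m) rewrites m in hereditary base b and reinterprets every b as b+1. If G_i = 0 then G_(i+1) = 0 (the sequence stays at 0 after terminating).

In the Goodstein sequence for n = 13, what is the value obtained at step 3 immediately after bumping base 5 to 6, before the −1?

(0) 13|_2 = 2^(2 + 1) + 2^2 + 1 ↦ 3^(3 + 1) + 3^3 + 1|_3 = 109 ⇒ 108
(1) 108|_3 = 3^(3 + 1) + 3^3 ↦ 4^(4 + 1) + 4^4|_4 = 1280 ⇒ 1279
(2) 1279|_4 = 4^(4 + 1) + 3·4^3 + 3·4^2 + 3·4 + 3 ↦ 5^(5 + 1) + 3·5^3 + 3·5^2 + 3·5 + 3|_5 = 16093 ⇒ 16092
(3) 16092|_5 = 5^(5 + 1) + 3·5^3 + 3·5^2 + 3·5 + 2 ↦ 6^(6 + 1) + 3·6^3 + 3·6^2 + 3·6 + 2|_6 = 280712 ⇒ 280711

280712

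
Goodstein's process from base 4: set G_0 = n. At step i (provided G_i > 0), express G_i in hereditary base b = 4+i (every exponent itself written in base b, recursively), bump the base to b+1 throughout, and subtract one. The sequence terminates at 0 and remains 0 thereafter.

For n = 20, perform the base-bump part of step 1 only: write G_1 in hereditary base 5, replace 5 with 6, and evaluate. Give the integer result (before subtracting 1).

40

base 4: 20 = 4^2 + 4; at 5: 5^2 + 5 = 30; next = 29
base 5: 29 = 5^2 + 4; at 6: 6^2 + 4 = 40; next = 39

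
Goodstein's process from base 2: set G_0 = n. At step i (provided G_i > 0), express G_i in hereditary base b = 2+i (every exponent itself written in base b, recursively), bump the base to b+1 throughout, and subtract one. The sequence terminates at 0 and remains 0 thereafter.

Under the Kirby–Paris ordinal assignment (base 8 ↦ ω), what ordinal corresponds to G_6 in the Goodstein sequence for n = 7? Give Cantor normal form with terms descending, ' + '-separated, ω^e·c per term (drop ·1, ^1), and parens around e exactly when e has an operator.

ω^7·7 + ω^6·7 + ω^5·7 + ω^4·7 + ω^3·7 + ω^2·7 + ω·7 + 7

7 —HB2→ 2^2 + 2 + 1 —bump→ 3^3 + 3 + 1 = 31 —(−1)→ 30
30 —HB3→ 3^3 + 3 —bump→ 4^4 + 4 = 260 —(−1)→ 259
259 —HB4→ 4^4 + 3 —bump→ 5^5 + 3 = 3128 —(−1)→ 3127
3127 —HB5→ 5^5 + 2 —bump→ 6^6 + 2 = 46658 —(−1)→ 46657
46657 —HB6→ 6^6 + 1 —bump→ 7^7 + 1 = 823544 —(−1)→ 823543
823543 —HB7→ 7^7 —bump→ 8^8 = 16777216 —(−1)→ 16777215
16777215 —HB8→ 7·8^7 + 7·8^6 + 7·8^5 + 7·8^4 + 7·8^3 + 7·8^2 + 7·8 + 7 —bump→ 7·9^7 + 7·9^6 + 7·9^5 + 7·9^4 + 7·9^3 + 7·9^2 + 7·9 + 7 = 37665880 —(−1)→ 37665879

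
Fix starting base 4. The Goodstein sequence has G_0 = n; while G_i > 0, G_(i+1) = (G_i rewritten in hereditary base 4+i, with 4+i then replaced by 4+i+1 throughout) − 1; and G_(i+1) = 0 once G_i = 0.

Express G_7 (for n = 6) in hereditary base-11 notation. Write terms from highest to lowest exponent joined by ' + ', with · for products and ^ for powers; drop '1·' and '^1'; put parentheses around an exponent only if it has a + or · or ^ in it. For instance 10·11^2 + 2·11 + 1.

6 —HB4→ 4 + 2 —bump→ 5 + 2 = 7 —(−1)→ 6
6 —HB5→ 5 + 1 —bump→ 6 + 1 = 7 —(−1)→ 6
6 —HB6→ 6 —bump→ 7 = 7 —(−1)→ 6
6 —HB7→ 6 —bump→ 6 = 6 —(−1)→ 5
5 —HB8→ 5 —bump→ 5 = 5 —(−1)→ 4
4 —HB9→ 4 —bump→ 4 = 4 —(−1)→ 3
3 —HB10→ 3 —bump→ 3 = 3 —(−1)→ 2
2 —HB11→ 2 —bump→ 2 = 2 —(−1)→ 1

2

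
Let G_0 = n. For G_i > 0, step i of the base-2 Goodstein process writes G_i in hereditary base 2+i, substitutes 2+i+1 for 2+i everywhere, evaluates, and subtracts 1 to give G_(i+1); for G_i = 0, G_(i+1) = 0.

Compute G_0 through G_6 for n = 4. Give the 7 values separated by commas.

G_0=4  [base 2] 2^2  →[2↦3]→  3^3 = 27  −1 ⇒ G_1=26
G_1=26  [base 3] 2·3^2 + 2·3 + 2  →[3↦4]→  2·4^2 + 2·4 + 2 = 42  −1 ⇒ G_2=41
G_2=41  [base 4] 2·4^2 + 2·4 + 1  →[4↦5]→  2·5^2 + 2·5 + 1 = 61  −1 ⇒ G_3=60
G_3=60  [base 5] 2·5^2 + 2·5  →[5↦6]→  2·6^2 + 2·6 = 84  −1 ⇒ G_4=83
G_4=83  [base 6] 2·6^2 + 6 + 5  →[6↦7]→  2·7^2 + 7 + 5 = 110  −1 ⇒ G_5=109
G_5=109  [base 7] 2·7^2 + 7 + 4  →[7↦8]→  2·8^2 + 8 + 4 = 140  −1 ⇒ G_6=139

4, 26, 41, 60, 83, 109, 139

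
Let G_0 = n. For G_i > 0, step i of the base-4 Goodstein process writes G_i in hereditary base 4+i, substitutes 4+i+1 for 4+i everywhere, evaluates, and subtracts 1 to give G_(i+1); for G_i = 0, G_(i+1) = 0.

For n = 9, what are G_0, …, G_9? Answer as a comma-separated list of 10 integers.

G_0=9  [base 4] 2·4 + 1  →[4↦5]→  2·5 + 1 = 11  −1 ⇒ G_1=10
G_1=10  [base 5] 2·5  →[5↦6]→  2·6 = 12  −1 ⇒ G_2=11
G_2=11  [base 6] 6 + 5  →[6↦7]→  7 + 5 = 12  −1 ⇒ G_3=11
G_3=11  [base 7] 7 + 4  →[7↦8]→  8 + 4 = 12  −1 ⇒ G_4=11
G_4=11  [base 8] 8 + 3  →[8↦9]→  9 + 3 = 12  −1 ⇒ G_5=11
G_5=11  [base 9] 9 + 2  →[9↦10]→  10 + 2 = 12  −1 ⇒ G_6=11
G_6=11  [base 10] 10 + 1  →[10↦11]→  11 + 1 = 12  −1 ⇒ G_7=11
G_7=11  [base 11] 11  →[11↦12]→  12 = 12  −1 ⇒ G_8=11
G_8=11  [base 12] 11  →[12↦13]→  11 = 11  −1 ⇒ G_9=10

9, 10, 11, 11, 11, 11, 11, 11, 11, 10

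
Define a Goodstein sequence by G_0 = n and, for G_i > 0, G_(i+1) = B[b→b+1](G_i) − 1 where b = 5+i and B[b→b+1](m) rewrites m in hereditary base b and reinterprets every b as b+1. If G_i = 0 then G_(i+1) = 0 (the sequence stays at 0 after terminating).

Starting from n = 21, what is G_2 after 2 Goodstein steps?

G_0 = 21. HB_5(21) = 4·5 + 1. Bump = 25. G_1 = 24.
G_1 = 24. HB_6(24) = 4·6. Bump = 28. G_2 = 27.
G_2 = 27. HB_7(27) = 3·7 + 6. Bump = 30. G_3 = 29.

27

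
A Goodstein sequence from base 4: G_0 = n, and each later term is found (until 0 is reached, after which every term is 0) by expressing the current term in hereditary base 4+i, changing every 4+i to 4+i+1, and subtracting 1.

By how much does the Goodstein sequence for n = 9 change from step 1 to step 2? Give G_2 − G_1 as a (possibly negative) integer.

1

step 0: 9 = 2·4 + 1; sub 5 for 4: 2·5 + 1; = 11; G_1 = 11−1 = 10
step 1: 10 = 2·5; sub 6 for 5: 2·6; = 12; G_2 = 12−1 = 11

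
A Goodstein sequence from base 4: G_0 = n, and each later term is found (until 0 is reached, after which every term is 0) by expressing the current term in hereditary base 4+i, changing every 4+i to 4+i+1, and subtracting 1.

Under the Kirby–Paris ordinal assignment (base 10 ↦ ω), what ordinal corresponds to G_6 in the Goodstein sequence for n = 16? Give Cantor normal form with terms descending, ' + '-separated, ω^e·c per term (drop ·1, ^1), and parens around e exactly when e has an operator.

ω·3 + 9

step 0: 16 = 4^2; sub 5 for 4: 5^2; = 25; G_1 = 25−1 = 24
step 1: 24 = 4·5 + 4; sub 6 for 5: 4·6 + 4; = 28; G_2 = 28−1 = 27
step 2: 27 = 4·6 + 3; sub 7 for 6: 4·7 + 3; = 31; G_3 = 31−1 = 30
step 3: 30 = 4·7 + 2; sub 8 for 7: 4·8 + 2; = 34; G_4 = 34−1 = 33
step 4: 33 = 4·8 + 1; sub 9 for 8: 4·9 + 1; = 37; G_5 = 37−1 = 36
step 5: 36 = 4·9; sub 10 for 9: 4·10; = 40; G_6 = 40−1 = 39
step 6: 39 = 3·10 + 9; sub 11 for 10: 3·11 + 9; = 42; G_7 = 42−1 = 41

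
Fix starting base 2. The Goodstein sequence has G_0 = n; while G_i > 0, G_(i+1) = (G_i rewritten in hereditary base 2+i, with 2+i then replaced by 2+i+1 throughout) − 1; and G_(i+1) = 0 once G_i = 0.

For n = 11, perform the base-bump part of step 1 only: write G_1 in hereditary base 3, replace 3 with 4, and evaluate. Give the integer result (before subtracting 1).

1028

i=0: 11 = 2^(2 + 1) + 2 + 1 (b=2); 2→3: 3^(3 + 1) + 3 + 1 = 85; 85−1 = 84
i=1: 84 = 3^(3 + 1) + 3 (b=3); 3→4: 4^(4 + 1) + 4 = 1028; 1028−1 = 1027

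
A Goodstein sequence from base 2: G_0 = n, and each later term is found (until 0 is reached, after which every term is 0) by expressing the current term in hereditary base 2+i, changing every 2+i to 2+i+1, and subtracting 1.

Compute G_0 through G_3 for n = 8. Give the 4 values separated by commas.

8 —HB2→ 2^(2 + 1) —bump→ 3^(3 + 1) = 81 —(−1)→ 80
80 —HB3→ 2·3^3 + 2·3^2 + 2·3 + 2 —bump→ 2·4^4 + 2·4^2 + 2·4 + 2 = 554 —(−1)→ 553
553 —HB4→ 2·4^4 + 2·4^2 + 2·4 + 1 —bump→ 2·5^5 + 2·5^2 + 2·5 + 1 = 6311 —(−1)→ 6310

8, 80, 553, 6310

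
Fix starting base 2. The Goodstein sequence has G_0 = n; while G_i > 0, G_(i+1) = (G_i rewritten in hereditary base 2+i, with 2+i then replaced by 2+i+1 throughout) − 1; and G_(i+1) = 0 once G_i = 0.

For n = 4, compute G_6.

(0) 4|_2 = 2^2 ↦ 3^3|_3 = 27 ⇒ 26
(1) 26|_3 = 2·3^2 + 2·3 + 2 ↦ 2·4^2 + 2·4 + 2|_4 = 42 ⇒ 41
(2) 41|_4 = 2·4^2 + 2·4 + 1 ↦ 2·5^2 + 2·5 + 1|_5 = 61 ⇒ 60
(3) 60|_5 = 2·5^2 + 2·5 ↦ 2·6^2 + 2·6|_6 = 84 ⇒ 83
(4) 83|_6 = 2·6^2 + 6 + 5 ↦ 2·7^2 + 7 + 5|_7 = 110 ⇒ 109
(5) 109|_7 = 2·7^2 + 7 + 4 ↦ 2·8^2 + 8 + 4|_8 = 140 ⇒ 139

139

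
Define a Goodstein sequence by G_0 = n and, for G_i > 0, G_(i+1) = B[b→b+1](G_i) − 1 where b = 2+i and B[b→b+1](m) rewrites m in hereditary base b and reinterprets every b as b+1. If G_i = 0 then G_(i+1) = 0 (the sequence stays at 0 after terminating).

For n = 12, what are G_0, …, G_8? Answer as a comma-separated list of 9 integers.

G_0=12  [base 2] 2^(2 + 1) + 2^2  →[2↦3]→  3^(3 + 1) + 3^3 = 108  −1 ⇒ G_1=107
G_1=107  [base 3] 3^(3 + 1) + 2·3^2 + 2·3 + 2  →[3↦4]→  4^(4 + 1) + 2·4^2 + 2·4 + 2 = 1066  −1 ⇒ G_2=1065
G_2=1065  [base 4] 4^(4 + 1) + 2·4^2 + 2·4 + 1  →[4↦5]→  5^(5 + 1) + 2·5^2 + 2·5 + 1 = 15686  −1 ⇒ G_3=15685
G_3=15685  [base 5] 5^(5 + 1) + 2·5^2 + 2·5  →[5↦6]→  6^(6 + 1) + 2·6^2 + 2·6 = 280020  −1 ⇒ G_4=280019
G_4=280019  [base 6] 6^(6 + 1) + 2·6^2 + 6 + 5  →[6↦7]→  7^(7 + 1) + 2·7^2 + 7 + 5 = 5764911  −1 ⇒ G_5=5764910
G_5=5764910  [base 7] 7^(7 + 1) + 2·7^2 + 7 + 4  →[7↦8]→  8^(8 + 1) + 2·8^2 + 8 + 4 = 134217868  −1 ⇒ G_6=134217867
G_6=134217867  [base 8] 8^(8 + 1) + 2·8^2 + 8 + 3  →[8↦9]→  9^(9 + 1) + 2·9^2 + 9 + 3 = 3486784575  −1 ⇒ G_7=3486784574
G_7=3486784574  [base 9] 9^(9 + 1) + 2·9^2 + 9 + 2  →[9↦10]→  10^(10 + 1) + 2·10^2 + 10 + 2 = 100000000212  −1 ⇒ G_8=100000000211

12, 107, 1065, 15685, 280019, 5764910, 134217867, 3486784574, 100000000211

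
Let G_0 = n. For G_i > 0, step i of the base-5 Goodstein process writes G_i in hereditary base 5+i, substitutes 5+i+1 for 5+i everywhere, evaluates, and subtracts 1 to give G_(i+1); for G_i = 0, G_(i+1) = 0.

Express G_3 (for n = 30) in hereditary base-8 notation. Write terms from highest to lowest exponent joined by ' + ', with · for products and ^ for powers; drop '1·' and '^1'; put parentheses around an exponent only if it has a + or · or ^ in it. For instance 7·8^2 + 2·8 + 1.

8^2 + 3

i=0: 30 = 5^2 + 5 (b=5); 5→6: 6^2 + 6 = 42; 42−1 = 41
i=1: 41 = 6^2 + 5 (b=6); 6→7: 7^2 + 5 = 54; 54−1 = 53
i=2: 53 = 7^2 + 4 (b=7); 7→8: 8^2 + 4 = 68; 68−1 = 67
i=3: 67 = 8^2 + 3 (b=8); 8→9: 9^2 + 3 = 84; 84−1 = 83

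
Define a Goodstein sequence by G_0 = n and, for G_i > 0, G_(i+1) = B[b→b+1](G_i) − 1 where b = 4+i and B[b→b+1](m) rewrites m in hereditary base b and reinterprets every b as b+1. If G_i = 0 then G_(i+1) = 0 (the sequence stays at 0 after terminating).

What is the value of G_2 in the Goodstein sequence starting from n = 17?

[0] 17 ≡ 4^2 + 1 (base 4). Lift 5: 26. −1: 25.
[1] 25 ≡ 5^2 (base 5). Lift 6: 36. −1: 35.
[2] 35 ≡ 5·6 + 5 (base 6). Lift 7: 40. −1: 39.

35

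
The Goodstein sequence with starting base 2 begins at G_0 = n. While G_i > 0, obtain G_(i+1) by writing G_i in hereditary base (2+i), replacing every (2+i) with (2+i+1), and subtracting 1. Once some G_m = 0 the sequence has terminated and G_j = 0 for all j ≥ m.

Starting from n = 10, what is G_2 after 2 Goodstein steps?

1025

G_0 = 10. HB_2(10) = 2^(2 + 1) + 2. Bump = 84. G_1 = 83.
G_1 = 83. HB_3(83) = 3^(3 + 1) + 2. Bump = 1026. G_2 = 1025.
G_2 = 1025. HB_4(1025) = 4^(4 + 1) + 1. Bump = 15626. G_3 = 15625.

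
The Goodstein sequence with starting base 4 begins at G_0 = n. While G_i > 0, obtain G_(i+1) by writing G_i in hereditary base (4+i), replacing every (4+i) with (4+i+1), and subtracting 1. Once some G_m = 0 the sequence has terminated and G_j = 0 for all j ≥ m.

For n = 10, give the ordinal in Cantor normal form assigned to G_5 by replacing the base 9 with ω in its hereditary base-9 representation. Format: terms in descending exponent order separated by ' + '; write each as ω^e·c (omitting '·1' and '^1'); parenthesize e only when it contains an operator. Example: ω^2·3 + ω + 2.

ω + 4

[0] 10 ≡ 2·4 + 2 (base 4). Lift 5: 12. −1: 11.
[1] 11 ≡ 2·5 + 1 (base 5). Lift 6: 13. −1: 12.
[2] 12 ≡ 2·6 (base 6). Lift 7: 14. −1: 13.
[3] 13 ≡ 7 + 6 (base 7). Lift 8: 14. −1: 13.
[4] 13 ≡ 8 + 5 (base 8). Lift 9: 14. −1: 13.
[5] 13 ≡ 9 + 4 (base 9). Lift 10: 14. −1: 13.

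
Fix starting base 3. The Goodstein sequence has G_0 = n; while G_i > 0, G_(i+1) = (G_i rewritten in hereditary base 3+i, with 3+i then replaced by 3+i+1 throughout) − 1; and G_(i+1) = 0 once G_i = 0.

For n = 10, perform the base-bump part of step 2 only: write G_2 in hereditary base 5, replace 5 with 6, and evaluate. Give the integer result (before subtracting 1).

28

10 —HB3→ 3^2 + 1 —bump→ 4^2 + 1 = 17 —(−1)→ 16
16 —HB4→ 4^2 —bump→ 5^2 = 25 —(−1)→ 24
24 —HB5→ 4·5 + 4 —bump→ 4·6 + 4 = 28 —(−1)→ 27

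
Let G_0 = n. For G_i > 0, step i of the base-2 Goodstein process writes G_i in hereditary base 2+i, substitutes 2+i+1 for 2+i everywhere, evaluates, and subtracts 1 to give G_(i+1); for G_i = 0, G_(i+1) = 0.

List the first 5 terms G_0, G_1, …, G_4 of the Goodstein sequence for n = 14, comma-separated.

G_0 = 14. HB_2(14) = 2^(2 + 1) + 2^2 + 2. Bump = 111. G_1 = 110.
G_1 = 110. HB_3(110) = 3^(3 + 1) + 3^3 + 2. Bump = 1282. G_2 = 1281.
G_2 = 1281. HB_4(1281) = 4^(4 + 1) + 4^4 + 1. Bump = 18751. G_3 = 18750.
G_3 = 18750. HB_5(18750) = 5^(5 + 1) + 5^5. Bump = 326592. G_4 = 326591.

14, 110, 1281, 18750, 326591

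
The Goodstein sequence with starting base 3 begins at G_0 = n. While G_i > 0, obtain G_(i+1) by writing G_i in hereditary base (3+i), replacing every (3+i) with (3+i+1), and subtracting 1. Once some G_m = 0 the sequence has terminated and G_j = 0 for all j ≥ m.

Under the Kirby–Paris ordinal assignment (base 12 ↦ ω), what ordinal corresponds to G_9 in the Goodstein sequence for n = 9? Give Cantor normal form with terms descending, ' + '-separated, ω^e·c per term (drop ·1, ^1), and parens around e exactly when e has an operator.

ω·2 + 3

G_0=9  [base 3] 3^2  →[3↦4]→  4^2 = 16  −1 ⇒ G_1=15
G_1=15  [base 4] 3·4 + 3  →[4↦5]→  3·5 + 3 = 18  −1 ⇒ G_2=17
G_2=17  [base 5] 3·5 + 2  →[5↦6]→  3·6 + 2 = 20  −1 ⇒ G_3=19
G_3=19  [base 6] 3·6 + 1  →[6↦7]→  3·7 + 1 = 22  −1 ⇒ G_4=21
G_4=21  [base 7] 3·7  →[7↦8]→  3·8 = 24  −1 ⇒ G_5=23
G_5=23  [base 8] 2·8 + 7  →[8↦9]→  2·9 + 7 = 25  −1 ⇒ G_6=24
G_6=24  [base 9] 2·9 + 6  →[9↦10]→  2·10 + 6 = 26  −1 ⇒ G_7=25
G_7=25  [base 10] 2·10 + 5  →[10↦11]→  2·11 + 5 = 27  −1 ⇒ G_8=26
G_8=26  [base 11] 2·11 + 4  →[11↦12]→  2·12 + 4 = 28  −1 ⇒ G_9=27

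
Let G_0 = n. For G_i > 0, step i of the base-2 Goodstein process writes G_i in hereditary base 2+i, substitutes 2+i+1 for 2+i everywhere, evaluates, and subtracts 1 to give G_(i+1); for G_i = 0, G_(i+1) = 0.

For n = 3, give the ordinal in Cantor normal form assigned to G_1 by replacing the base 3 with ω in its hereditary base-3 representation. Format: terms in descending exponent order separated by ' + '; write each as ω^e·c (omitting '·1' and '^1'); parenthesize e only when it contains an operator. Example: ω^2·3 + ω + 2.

step 0: 3 = 2 + 1; sub 3 for 2: 3 + 1; = 4; G_1 = 4−1 = 3
step 1: 3 = 3; sub 4 for 3: 4; = 4; G_2 = 4−1 = 3

ω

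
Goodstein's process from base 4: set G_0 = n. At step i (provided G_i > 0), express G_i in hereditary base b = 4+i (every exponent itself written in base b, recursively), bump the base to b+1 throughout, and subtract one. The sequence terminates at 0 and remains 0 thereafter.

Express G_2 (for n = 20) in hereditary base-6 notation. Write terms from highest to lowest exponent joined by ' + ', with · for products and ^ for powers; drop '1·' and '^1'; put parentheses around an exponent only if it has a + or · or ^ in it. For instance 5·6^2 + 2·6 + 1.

step 0: 20 = 4^2 + 4; sub 5 for 4: 5^2 + 5; = 30; G_1 = 30−1 = 29
step 1: 29 = 5^2 + 4; sub 6 for 5: 6^2 + 4; = 40; G_2 = 40−1 = 39
step 2: 39 = 6^2 + 3; sub 7 for 6: 7^2 + 3; = 52; G_3 = 52−1 = 51

6^2 + 3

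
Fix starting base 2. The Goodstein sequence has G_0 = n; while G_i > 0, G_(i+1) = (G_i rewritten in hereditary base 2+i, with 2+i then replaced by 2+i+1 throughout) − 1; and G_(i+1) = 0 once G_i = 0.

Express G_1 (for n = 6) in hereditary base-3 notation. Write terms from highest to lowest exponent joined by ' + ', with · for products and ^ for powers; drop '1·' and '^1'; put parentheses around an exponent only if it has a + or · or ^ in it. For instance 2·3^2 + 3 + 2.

6 —HB2→ 2^2 + 2 —bump→ 3^3 + 3 = 30 —(−1)→ 29
29 —HB3→ 3^3 + 2 —bump→ 4^4 + 2 = 258 —(−1)→ 257

3^3 + 2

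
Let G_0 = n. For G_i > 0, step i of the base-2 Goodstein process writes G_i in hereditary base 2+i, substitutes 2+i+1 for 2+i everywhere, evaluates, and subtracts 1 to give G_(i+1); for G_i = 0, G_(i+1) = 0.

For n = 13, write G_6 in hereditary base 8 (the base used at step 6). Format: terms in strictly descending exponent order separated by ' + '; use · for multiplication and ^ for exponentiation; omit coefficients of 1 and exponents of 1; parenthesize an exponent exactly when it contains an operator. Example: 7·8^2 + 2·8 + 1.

[0] 13 ≡ 2^(2 + 1) + 2^2 + 1 (base 2). Lift 3: 109. −1: 108.
[1] 108 ≡ 3^(3 + 1) + 3^3 (base 3). Lift 4: 1280. −1: 1279.
[2] 1279 ≡ 4^(4 + 1) + 3·4^3 + 3·4^2 + 3·4 + 3 (base 4). Lift 5: 16093. −1: 16092.
[3] 16092 ≡ 5^(5 + 1) + 3·5^3 + 3·5^2 + 3·5 + 2 (base 5). Lift 6: 280712. −1: 280711.
[4] 280711 ≡ 6^(6 + 1) + 3·6^3 + 3·6^2 + 3·6 + 1 (base 6). Lift 7: 5765999. −1: 5765998.
[5] 5765998 ≡ 7^(7 + 1) + 3·7^3 + 3·7^2 + 3·7 (base 7). Lift 8: 134219480. −1: 134219479.
[6] 134219479 ≡ 8^(8 + 1) + 3·8^3 + 3·8^2 + 2·8 + 7 (base 8). Lift 9: 3486786856. −1: 3486786855.

8^(8 + 1) + 3·8^3 + 3·8^2 + 2·8 + 7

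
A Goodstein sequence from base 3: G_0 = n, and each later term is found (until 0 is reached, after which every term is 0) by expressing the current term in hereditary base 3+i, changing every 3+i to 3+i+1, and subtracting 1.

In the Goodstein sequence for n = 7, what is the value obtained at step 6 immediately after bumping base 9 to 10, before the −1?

(0) 7|_3 = 2·3 + 1 ↦ 2·4 + 1|_4 = 9 ⇒ 8
(1) 8|_4 = 2·4 ↦ 2·5|_5 = 10 ⇒ 9
(2) 9|_5 = 5 + 4 ↦ 6 + 4|_6 = 10 ⇒ 9
(3) 9|_6 = 6 + 3 ↦ 7 + 3|_7 = 10 ⇒ 9
(4) 9|_7 = 7 + 2 ↦ 8 + 2|_8 = 10 ⇒ 9
(5) 9|_8 = 8 + 1 ↦ 9 + 1|_9 = 10 ⇒ 9
(6) 9|_9 = 9 ↦ 10|_10 = 10 ⇒ 9

10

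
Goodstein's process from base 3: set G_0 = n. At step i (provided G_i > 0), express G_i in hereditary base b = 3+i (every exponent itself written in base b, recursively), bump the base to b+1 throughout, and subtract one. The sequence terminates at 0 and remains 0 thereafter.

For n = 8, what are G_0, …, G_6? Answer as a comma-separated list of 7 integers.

8, 9, 10, 11, 11, 11, 11

i=0: 8 = 2·3 + 2 (b=3); 3→4: 2·4 + 2 = 10; 10−1 = 9
i=1: 9 = 2·4 + 1 (b=4); 4→5: 2·5 + 1 = 11; 11−1 = 10
i=2: 10 = 2·5 (b=5); 5→6: 2·6 = 12; 12−1 = 11
i=3: 11 = 6 + 5 (b=6); 6→7: 7 + 5 = 12; 12−1 = 11
i=4: 11 = 7 + 4 (b=7); 7→8: 8 + 4 = 12; 12−1 = 11
i=5: 11 = 8 + 3 (b=8); 8→9: 9 + 3 = 12; 12−1 = 11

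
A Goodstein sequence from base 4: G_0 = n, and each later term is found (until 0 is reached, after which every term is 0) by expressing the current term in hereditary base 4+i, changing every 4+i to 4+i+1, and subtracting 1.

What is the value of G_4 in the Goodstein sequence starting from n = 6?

5

6 —HB4→ 4 + 2 —bump→ 5 + 2 = 7 —(−1)→ 6
6 —HB5→ 5 + 1 —bump→ 6 + 1 = 7 —(−1)→ 6
6 —HB6→ 6 —bump→ 7 = 7 —(−1)→ 6
6 —HB7→ 6 —bump→ 6 = 6 —(−1)→ 5
5 —HB8→ 5 —bump→ 5 = 5 —(−1)→ 4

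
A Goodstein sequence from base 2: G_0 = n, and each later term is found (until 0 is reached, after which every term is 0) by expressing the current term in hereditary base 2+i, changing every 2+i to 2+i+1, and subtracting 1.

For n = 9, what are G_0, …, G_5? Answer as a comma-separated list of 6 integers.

9, 81, 1023, 9842, 140743, 2471826

i=0: 9 = 2^(2 + 1) + 1 (b=2); 2→3: 3^(3 + 1) + 1 = 82; 82−1 = 81
i=1: 81 = 3^(3 + 1) (b=3); 3→4: 4^(4 + 1) = 1024; 1024−1 = 1023
i=2: 1023 = 3·4^4 + 3·4^3 + 3·4^2 + 3·4 + 3 (b=4); 4→5: 3·5^5 + 3·5^3 + 3·5^2 + 3·5 + 3 = 9843; 9843−1 = 9842
i=3: 9842 = 3·5^5 + 3·5^3 + 3·5^2 + 3·5 + 2 (b=5); 5→6: 3·6^6 + 3·6^3 + 3·6^2 + 3·6 + 2 = 140744; 140744−1 = 140743
i=4: 140743 = 3·6^6 + 3·6^3 + 3·6^2 + 3·6 + 1 (b=6); 6→7: 3·7^7 + 3·7^3 + 3·7^2 + 3·7 + 1 = 2471827; 2471827−1 = 2471826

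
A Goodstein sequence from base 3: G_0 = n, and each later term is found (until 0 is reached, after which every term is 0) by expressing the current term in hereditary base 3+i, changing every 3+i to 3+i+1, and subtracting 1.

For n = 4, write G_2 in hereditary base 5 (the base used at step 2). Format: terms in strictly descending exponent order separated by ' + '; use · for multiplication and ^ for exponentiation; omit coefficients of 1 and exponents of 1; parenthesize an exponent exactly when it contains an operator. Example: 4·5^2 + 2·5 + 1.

4

base 3: 4 = 3 + 1; at 4: 4 + 1 = 5; next = 4
base 4: 4 = 4; at 5: 5 = 5; next = 4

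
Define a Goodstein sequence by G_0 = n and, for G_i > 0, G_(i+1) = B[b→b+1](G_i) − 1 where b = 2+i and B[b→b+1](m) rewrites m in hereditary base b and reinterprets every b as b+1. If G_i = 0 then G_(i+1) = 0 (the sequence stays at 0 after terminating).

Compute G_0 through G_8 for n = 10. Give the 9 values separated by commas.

[0] 10 ≡ 2^(2 + 1) + 2 (base 2). Lift 3: 84. −1: 83.
[1] 83 ≡ 3^(3 + 1) + 2 (base 3). Lift 4: 1026. −1: 1025.
[2] 1025 ≡ 4^(4 + 1) + 1 (base 4). Lift 5: 15626. −1: 15625.
[3] 15625 ≡ 5^(5 + 1) (base 5). Lift 6: 279936. −1: 279935.
[4] 279935 ≡ 5·6^6 + 5·6^5 + 5·6^4 + 5·6^3 + 5·6^2 + 5·6 + 5 (base 6). Lift 7: 4215755. −1: 4215754.
[5] 4215754 ≡ 5·7^7 + 5·7^5 + 5·7^4 + 5·7^3 + 5·7^2 + 5·7 + 4 (base 7). Lift 8: 84073324. −1: 84073323.
[6] 84073323 ≡ 5·8^8 + 5·8^5 + 5·8^4 + 5·8^3 + 5·8^2 + 5·8 + 3 (base 8). Lift 9: 1937434593. −1: 1937434592.
[7] 1937434592 ≡ 5·9^9 + 5·9^5 + 5·9^4 + 5·9^3 + 5·9^2 + 5·9 + 2 (base 9). Lift 10: 50000555552. −1: 50000555551.

10, 83, 1025, 15625, 279935, 4215754, 84073323, 1937434592, 50000555551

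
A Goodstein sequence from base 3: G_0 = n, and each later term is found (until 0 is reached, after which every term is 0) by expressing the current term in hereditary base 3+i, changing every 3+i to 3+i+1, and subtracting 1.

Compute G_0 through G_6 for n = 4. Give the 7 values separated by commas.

G_0=4  [base 3] 3 + 1  →[3↦4]→  4 + 1 = 5  −1 ⇒ G_1=4
G_1=4  [base 4] 4  →[4↦5]→  5 = 5  −1 ⇒ G_2=4
G_2=4  [base 5] 4  →[5↦6]→  4 = 4  −1 ⇒ G_3=3
G_3=3  [base 6] 3  →[6↦7]→  3 = 3  −1 ⇒ G_4=2
G_4=2  [base 7] 2  →[7↦8]→  2 = 2  −1 ⇒ G_5=1
G_5=1  [base 8] 1  →[8↦9]→  1 = 1  −1 ⇒ G_6=0

4, 4, 4, 3, 2, 1, 0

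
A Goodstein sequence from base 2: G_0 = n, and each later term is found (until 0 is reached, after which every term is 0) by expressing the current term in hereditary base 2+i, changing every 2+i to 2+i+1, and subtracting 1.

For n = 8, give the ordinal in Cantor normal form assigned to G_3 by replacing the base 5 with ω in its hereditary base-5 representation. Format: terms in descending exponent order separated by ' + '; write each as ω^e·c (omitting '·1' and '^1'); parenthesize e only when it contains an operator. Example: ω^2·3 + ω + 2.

base 2: 8 = 2^(2 + 1); at 3: 3^(3 + 1) = 81; next = 80
base 3: 80 = 2·3^3 + 2·3^2 + 2·3 + 2; at 4: 2·4^4 + 2·4^2 + 2·4 + 2 = 554; next = 553
base 4: 553 = 2·4^4 + 2·4^2 + 2·4 + 1; at 5: 2·5^5 + 2·5^2 + 2·5 + 1 = 6311; next = 6310
base 5: 6310 = 2·5^5 + 2·5^2 + 2·5; at 6: 2·6^6 + 2·6^2 + 2·6 = 93396; next = 93395

ω^ω·2 + ω^2·2 + ω·2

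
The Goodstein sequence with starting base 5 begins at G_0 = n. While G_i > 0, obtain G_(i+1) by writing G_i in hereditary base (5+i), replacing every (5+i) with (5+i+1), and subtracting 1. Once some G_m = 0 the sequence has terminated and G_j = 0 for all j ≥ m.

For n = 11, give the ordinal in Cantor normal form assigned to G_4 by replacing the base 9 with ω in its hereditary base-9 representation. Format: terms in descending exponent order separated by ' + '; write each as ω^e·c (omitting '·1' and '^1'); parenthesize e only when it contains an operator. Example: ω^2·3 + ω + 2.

ω + 4

G_0=11  [base 5] 2·5 + 1  →[5↦6]→  2·6 + 1 = 13  −1 ⇒ G_1=12
G_1=12  [base 6] 2·6  →[6↦7]→  2·7 = 14  −1 ⇒ G_2=13
G_2=13  [base 7] 7 + 6  →[7↦8]→  8 + 6 = 14  −1 ⇒ G_3=13
G_3=13  [base 8] 8 + 5  →[8↦9]→  9 + 5 = 14  −1 ⇒ G_4=13
G_4=13  [base 9] 9 + 4  →[9↦10]→  10 + 4 = 14  −1 ⇒ G_5=13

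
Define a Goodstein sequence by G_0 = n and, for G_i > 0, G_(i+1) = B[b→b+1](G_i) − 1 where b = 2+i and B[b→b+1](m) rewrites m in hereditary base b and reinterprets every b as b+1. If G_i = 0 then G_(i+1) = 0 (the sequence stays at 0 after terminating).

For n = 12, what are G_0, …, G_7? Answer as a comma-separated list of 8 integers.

12, 107, 1065, 15685, 280019, 5764910, 134217867, 3486784574

i=0: 12 = 2^(2 + 1) + 2^2 (b=2); 2→3: 3^(3 + 1) + 3^3 = 108; 108−1 = 107
i=1: 107 = 3^(3 + 1) + 2·3^2 + 2·3 + 2 (b=3); 3→4: 4^(4 + 1) + 2·4^2 + 2·4 + 2 = 1066; 1066−1 = 1065
i=2: 1065 = 4^(4 + 1) + 2·4^2 + 2·4 + 1 (b=4); 4→5: 5^(5 + 1) + 2·5^2 + 2·5 + 1 = 15686; 15686−1 = 15685
i=3: 15685 = 5^(5 + 1) + 2·5^2 + 2·5 (b=5); 5→6: 6^(6 + 1) + 2·6^2 + 2·6 = 280020; 280020−1 = 280019
i=4: 280019 = 6^(6 + 1) + 2·6^2 + 6 + 5 (b=6); 6→7: 7^(7 + 1) + 2·7^2 + 7 + 5 = 5764911; 5764911−1 = 5764910
i=5: 5764910 = 7^(7 + 1) + 2·7^2 + 7 + 4 (b=7); 7→8: 8^(8 + 1) + 2·8^2 + 8 + 4 = 134217868; 134217868−1 = 134217867
i=6: 134217867 = 8^(8 + 1) + 2·8^2 + 8 + 3 (b=8); 8→9: 9^(9 + 1) + 2·9^2 + 9 + 3 = 3486784575; 3486784575−1 = 3486784574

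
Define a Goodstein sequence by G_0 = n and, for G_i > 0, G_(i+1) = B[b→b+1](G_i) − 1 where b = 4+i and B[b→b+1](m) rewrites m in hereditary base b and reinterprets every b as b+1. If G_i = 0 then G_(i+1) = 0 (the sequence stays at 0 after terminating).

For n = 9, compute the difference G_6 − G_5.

0

base 4: 9 = 2·4 + 1; at 5: 2·5 + 1 = 11; next = 10
base 5: 10 = 2·5; at 6: 2·6 = 12; next = 11
base 6: 11 = 6 + 5; at 7: 7 + 5 = 12; next = 11
base 7: 11 = 7 + 4; at 8: 8 + 4 = 12; next = 11
base 8: 11 = 8 + 3; at 9: 9 + 3 = 12; next = 11
base 9: 11 = 9 + 2; at 10: 10 + 2 = 12; next = 11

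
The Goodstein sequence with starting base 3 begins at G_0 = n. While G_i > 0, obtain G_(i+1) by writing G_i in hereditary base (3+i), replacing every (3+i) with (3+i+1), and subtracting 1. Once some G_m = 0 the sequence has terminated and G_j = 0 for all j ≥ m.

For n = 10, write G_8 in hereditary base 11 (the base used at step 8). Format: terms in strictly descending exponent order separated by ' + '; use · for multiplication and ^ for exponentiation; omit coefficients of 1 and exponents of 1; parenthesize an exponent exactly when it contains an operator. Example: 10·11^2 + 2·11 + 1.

3·11 + 8

base 3: 10 = 3^2 + 1; at 4: 4^2 + 1 = 17; next = 16
base 4: 16 = 4^2; at 5: 5^2 = 25; next = 24
base 5: 24 = 4·5 + 4; at 6: 4·6 + 4 = 28; next = 27
base 6: 27 = 4·6 + 3; at 7: 4·7 + 3 = 31; next = 30
base 7: 30 = 4·7 + 2; at 8: 4·8 + 2 = 34; next = 33
base 8: 33 = 4·8 + 1; at 9: 4·9 + 1 = 37; next = 36
base 9: 36 = 4·9; at 10: 4·10 = 40; next = 39
base 10: 39 = 3·10 + 9; at 11: 3·11 + 9 = 42; next = 41
base 11: 41 = 3·11 + 8; at 12: 3·12 + 8 = 44; next = 43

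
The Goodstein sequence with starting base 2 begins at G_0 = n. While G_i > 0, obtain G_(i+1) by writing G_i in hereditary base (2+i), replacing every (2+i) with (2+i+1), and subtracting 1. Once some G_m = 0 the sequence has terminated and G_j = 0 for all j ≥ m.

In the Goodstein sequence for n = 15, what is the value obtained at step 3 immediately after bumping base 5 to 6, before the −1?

step 0: 15 = 2^(2 + 1) + 2^2 + 2 + 1; sub 3 for 2: 3^(3 + 1) + 3^3 + 3 + 1; = 112; G_1 = 112−1 = 111
step 1: 111 = 3^(3 + 1) + 3^3 + 3; sub 4 for 3: 4^(4 + 1) + 4^4 + 4; = 1284; G_2 = 1284−1 = 1283
step 2: 1283 = 4^(4 + 1) + 4^4 + 3; sub 5 for 4: 5^(5 + 1) + 5^5 + 3; = 18753; G_3 = 18753−1 = 18752
step 3: 18752 = 5^(5 + 1) + 5^5 + 2; sub 6 for 5: 6^(6 + 1) + 6^6 + 2; = 326594; G_4 = 326594−1 = 326593

326594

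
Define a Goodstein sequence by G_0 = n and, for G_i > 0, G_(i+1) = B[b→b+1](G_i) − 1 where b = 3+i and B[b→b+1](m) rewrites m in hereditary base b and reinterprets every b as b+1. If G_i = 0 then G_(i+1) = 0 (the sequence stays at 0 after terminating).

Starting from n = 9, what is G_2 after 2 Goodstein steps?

17

base 3: 9 = 3^2; at 4: 4^2 = 16; next = 15
base 4: 15 = 3·4 + 3; at 5: 3·5 + 3 = 18; next = 17
base 5: 17 = 3·5 + 2; at 6: 3·6 + 2 = 20; next = 19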